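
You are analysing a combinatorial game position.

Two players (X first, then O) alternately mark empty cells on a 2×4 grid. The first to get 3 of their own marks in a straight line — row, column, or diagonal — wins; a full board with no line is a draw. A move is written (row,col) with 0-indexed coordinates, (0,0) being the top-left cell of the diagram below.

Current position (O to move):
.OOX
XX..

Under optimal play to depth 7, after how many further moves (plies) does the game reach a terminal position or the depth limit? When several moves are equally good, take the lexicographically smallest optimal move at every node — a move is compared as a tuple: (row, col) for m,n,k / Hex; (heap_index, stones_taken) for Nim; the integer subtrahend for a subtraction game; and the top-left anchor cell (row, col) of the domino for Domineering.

[.OOX/XX..] O move#1: (0,0):+1/OOOX/XX..*, (1,2):+0/.OOX/XXO., (1,3):-1/.OOX/XX.O
[OOOX/XX..] end (terminal -1, X#2); searched .OOX/XX.. to 7

PV length from [.OOX/XX..]: 1 ply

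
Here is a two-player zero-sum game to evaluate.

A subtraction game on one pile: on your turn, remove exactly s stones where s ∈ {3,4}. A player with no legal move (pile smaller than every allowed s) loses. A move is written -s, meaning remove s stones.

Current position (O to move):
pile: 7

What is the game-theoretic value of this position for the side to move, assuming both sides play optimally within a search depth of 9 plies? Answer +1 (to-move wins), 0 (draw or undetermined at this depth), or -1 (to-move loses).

ply 1, O at 7 | -3=-1→4*; -4=-1→3
ply 2, X at 4 | -3=+1→1*; -4=+1→0
ply 3: 1 is terminal -1 (O); from 7 depth 9

value(7, O) = -1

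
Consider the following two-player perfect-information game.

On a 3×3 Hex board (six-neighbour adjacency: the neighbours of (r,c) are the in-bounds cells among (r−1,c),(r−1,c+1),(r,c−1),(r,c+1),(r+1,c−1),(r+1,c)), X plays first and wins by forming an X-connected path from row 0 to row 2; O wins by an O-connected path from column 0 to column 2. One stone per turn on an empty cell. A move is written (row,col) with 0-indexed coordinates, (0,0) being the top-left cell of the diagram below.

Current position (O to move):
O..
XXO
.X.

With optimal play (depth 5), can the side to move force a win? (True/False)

O winning at [O../XXO/.X.]: False

[O../XXO/.X.] O move#1: (0,1):-1/OO./XXO/.X.*, (0,2):-1/O.O/XXO/.X., (2,0):-1/O../XXO/OX., (2,2):-1/O../XXO/.XO
[OO./XXO/.X.] X move#2: (0,2):+1/OOX/XXO/.X.*, (2,0):-1/OO./XXO/XX., (2,2):-1/OO./XXO/.XX
[OOX/XXO/.X.] end (terminal -1, O#3); searched O../XXO/.X. to 5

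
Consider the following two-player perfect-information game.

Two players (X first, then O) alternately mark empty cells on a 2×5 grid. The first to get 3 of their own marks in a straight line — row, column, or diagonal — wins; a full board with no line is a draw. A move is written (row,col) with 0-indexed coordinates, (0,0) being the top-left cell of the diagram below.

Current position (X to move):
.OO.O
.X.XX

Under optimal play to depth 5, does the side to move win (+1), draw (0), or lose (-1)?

p1 X@[.OO.O/.X.XX]: (0,0)[XOO.O/.X.XX]-1 (0,3)[.OOXO/.X.XX]-1 (1,0)[.OO.O/XX.XX]-1 (1,2)[.OO.O/.XXXX]+1*
p2 O@[.OO.O/.XXXX] terminal -1; root [.OO.O/.X.XX] d5

value(.OO.O/.X.XX, X) = +1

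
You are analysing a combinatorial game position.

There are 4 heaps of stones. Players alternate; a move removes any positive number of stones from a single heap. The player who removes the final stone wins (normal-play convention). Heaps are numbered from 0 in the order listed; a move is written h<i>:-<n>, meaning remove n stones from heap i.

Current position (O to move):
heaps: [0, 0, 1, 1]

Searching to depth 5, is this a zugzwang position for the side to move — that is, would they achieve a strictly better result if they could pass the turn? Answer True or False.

ply 1, O at (0,0,1,1) | h2:-1=-1→(0,0,0,1)*; h3:-1=-1→(0,0,1,0)
ply 2, X at (0,0,0,1) | h3:-1=+1→(0,0,0,0)*
ply 3: (0,0,0,0) is terminal -1 (O); from (0,0,1,1) depth 5
pass branch (X moves first from the same position):
  | ply 1, X at (0,0,1,1) | h2:-1=-1→(0,0,0,1)*; h3:-1=-1→(0,0,1,0)
  | ply 2, O at (0,0,0,1) | h3:-1=+1→(0,0,0,0)*
  | ply 3: (0,0,0,0) is terminal -1 (X); from (0,0,1,1) depth 5
O moving scores -1; O passing scores +1

zugzwang((0,0,1,1), O) = True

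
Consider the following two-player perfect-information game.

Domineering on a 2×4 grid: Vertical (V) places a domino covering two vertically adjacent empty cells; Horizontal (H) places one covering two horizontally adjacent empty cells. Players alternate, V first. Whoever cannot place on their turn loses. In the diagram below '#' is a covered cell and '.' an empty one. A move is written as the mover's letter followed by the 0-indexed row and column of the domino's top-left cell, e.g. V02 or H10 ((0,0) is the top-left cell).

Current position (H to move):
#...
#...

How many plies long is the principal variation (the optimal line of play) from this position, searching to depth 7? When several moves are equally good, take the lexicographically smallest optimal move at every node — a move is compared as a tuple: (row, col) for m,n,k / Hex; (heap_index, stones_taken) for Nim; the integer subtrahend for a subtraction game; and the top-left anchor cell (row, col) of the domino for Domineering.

[#.../#...] H move#1: H01:+1/###./#...*, H02:+1/#.##/#..., H11:+1/#.../###., H12:+1/#.../#.##
[###./#...] V move#2: V03:-1/####/#..#*
[####/#..#] H move#3: H11:+1/####/####*
[####/####] end (terminal -1, V#4); searched #.../#... to 7

PV length from [#.../#...]: 3 plies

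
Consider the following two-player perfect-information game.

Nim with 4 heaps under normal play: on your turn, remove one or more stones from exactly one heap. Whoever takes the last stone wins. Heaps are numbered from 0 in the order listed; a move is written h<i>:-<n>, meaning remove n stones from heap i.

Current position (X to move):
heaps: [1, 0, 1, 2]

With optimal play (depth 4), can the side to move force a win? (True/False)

X winning at [(1,0,1,2)]: True

[(1,0,1,2)] X move#1: h0:-1:-1/(0,0,1,2), h2:-1:-1/(1,0,0,2), h3:-1:-1/(1,0,1,1), h3:-2:+1/(1,0,1,0)*
[(1,0,1,0)] O move#2: h0:-1:-1/(0,0,1,0)*, h2:-1:-1/(1,0,0,0)
[(0,0,1,0)] X move#3: h2:-1:+1/(0,0,0,0)*
[(0,0,0,0)] end (terminal -1, O#4); searched (1,0,1,2) to 4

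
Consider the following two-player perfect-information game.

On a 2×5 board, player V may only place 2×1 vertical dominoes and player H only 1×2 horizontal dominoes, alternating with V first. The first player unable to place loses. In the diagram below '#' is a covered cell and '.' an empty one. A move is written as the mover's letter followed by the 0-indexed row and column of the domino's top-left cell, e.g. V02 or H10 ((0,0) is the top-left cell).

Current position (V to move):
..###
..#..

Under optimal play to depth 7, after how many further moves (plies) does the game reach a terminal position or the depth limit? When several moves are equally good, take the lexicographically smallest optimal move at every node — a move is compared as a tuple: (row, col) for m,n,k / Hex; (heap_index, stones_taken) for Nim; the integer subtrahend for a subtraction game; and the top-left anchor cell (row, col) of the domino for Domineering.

ply 1, V at ..###/..#.. | V00=+1→#.###/#.#..*; V01=+1→.####/.##..
ply 2, H at #.###/#.#.. | H13=-1→#.###/#.###*
ply 3, V at #.###/#.### | V01=+1→#####/#####*
ply 4: #####/##### is terminal -1 (H); from ..###/..#.. depth 7

PV length from [..###/..#..]: 3 plies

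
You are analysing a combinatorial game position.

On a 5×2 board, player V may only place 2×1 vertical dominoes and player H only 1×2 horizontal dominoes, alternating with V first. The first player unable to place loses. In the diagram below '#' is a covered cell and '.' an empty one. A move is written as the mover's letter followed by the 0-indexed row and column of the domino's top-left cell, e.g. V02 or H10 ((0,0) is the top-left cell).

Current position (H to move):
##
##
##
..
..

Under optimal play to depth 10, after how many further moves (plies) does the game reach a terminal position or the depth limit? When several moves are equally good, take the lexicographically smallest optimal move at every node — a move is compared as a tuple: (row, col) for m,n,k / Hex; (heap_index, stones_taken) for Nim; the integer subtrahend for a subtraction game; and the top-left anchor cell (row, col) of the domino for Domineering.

PV length from [##/##/##/../..]: 1 ply

ply 1, H at ##/##/##/../.. | H30=+1→##/##/##/##/..*; H40=+1→##/##/##/../##
ply 2: ##/##/##/##/.. is terminal -1 (V); from ##/##/##/../.. depth 10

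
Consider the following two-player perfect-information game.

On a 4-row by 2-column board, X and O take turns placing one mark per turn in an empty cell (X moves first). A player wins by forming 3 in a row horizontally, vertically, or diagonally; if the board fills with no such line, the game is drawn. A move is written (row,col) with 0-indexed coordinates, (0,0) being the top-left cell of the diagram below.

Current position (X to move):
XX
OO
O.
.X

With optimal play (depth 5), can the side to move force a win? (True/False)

X winning at [XX/OO/O./.X]: False

ply 1, X at XX/OO/O./.X | (2,1)=-1→XX/OO/OX/.X; (3,0)=+0→XX/OO/O./XX*
ply 2, O at XX/OO/O./XX | (2,1)=+0→XX/OO/OO/XX*
ply 3: XX/OO/OO/XX is terminal +0 (X); from XX/OO/O./.X depth 5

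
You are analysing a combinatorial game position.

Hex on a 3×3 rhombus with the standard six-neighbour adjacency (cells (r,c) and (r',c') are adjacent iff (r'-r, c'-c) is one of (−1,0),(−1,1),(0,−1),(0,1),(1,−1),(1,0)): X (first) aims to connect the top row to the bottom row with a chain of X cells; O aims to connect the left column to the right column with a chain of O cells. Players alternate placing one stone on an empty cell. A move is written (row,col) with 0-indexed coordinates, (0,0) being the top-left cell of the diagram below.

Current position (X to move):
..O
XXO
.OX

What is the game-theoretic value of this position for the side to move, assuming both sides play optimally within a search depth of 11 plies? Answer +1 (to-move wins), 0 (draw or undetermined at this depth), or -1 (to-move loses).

value(..O/XXO/.OX, X) = +1

ply 1, X at ..O/XXO/.OX | (0,0)=-1→X.O/XXO/.OX; (0,1)=-1→.XO/XXO/.OX; (2,0)=+1→..O/XXO/XOX*
ply 2, O at ..O/XXO/XOX | (0,0)=-1→O.O/XXO/XOX*; (0,1)=-1→.OO/XXO/XOX
ply 3, X at O.O/XXO/XOX | (0,1)=+1→OXO/XXO/XOX*
ply 4: OXO/XXO/XOX is terminal -1 (O); from ..O/XXO/.OX depth 11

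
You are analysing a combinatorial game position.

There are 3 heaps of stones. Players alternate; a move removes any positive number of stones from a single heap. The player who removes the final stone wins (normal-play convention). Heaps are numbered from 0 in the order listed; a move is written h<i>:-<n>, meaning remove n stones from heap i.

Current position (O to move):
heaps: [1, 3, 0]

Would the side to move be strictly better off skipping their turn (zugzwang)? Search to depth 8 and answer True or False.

zugzwang((1,3,0), O) = False

ply 1, O at (1,3,0) | h0:-1=-1→(0,3,0); h1:-1=-1→(1,2,0); h1:-2=+1→(1,1,0)*; h1:-3=-1→(1,0,0)
ply 2, X at (1,1,0) | h0:-1=-1→(0,1,0)*; h1:-1=-1→(1,0,0)
ply 3, O at (0,1,0) | h1:-1=+1→(0,0,0)*
ply 4: (0,0,0) is terminal -1 (X); from (1,3,0) depth 8
pass branch (X moves first from the same position):
  | ply 1, X at (1,3,0) | h0:-1=-1→(0,3,0); h1:-1=-1→(1,2,0); h1:-2=+1→(1,1,0)*; h1:-3=-1→(1,0,0)
  | ply 2, O at (1,1,0) | h0:-1=-1→(0,1,0)*; h1:-1=-1→(1,0,0)
  | ply 3, X at (0,1,0) | h1:-1=+1→(0,0,0)*
  | ply 4: (0,0,0) is terminal -1 (O); from (1,3,0) depth 8
O moving scores +1; O passing scores -1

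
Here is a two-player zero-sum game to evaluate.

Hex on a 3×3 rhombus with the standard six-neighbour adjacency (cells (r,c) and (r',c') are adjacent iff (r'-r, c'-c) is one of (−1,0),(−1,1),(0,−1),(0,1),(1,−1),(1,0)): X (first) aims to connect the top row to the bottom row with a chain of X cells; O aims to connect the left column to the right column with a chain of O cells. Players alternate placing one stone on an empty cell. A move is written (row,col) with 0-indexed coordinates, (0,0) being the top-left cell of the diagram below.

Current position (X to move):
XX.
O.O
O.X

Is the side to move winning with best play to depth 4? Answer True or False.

[XX./O.O/O.X] X move#1: (0,2):-1/XXX/O.O/O.X*, (1,1):-1/XX./OXO/O.X, (2,1):-1/XX./O.O/OXX
[XXX/O.O/O.X] O move#2: (1,1):+1/XXX/OOO/O.X*, (2,1):+1/XXX/O.O/OOX
[XXX/OOO/O.X] end (terminal -1, X#3); searched XX./O.O/O.X to 4

X winning at [XX./O.O/O.X]: False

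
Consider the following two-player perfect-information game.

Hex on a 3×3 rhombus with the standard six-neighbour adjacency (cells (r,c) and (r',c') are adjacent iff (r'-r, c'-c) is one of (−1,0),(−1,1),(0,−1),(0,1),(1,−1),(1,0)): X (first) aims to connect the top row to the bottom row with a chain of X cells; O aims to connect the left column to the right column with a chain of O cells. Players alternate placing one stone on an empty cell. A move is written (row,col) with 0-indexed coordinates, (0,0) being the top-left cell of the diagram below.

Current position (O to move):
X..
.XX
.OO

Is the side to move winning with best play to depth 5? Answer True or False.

ply 1, O at X../.XX/.OO | (0,1)=-1→XO./.XX/.OO; (0,2)=-1→X.O/.XX/.OO; (1,0)=-1→X../OXX/.OO; (2,0)=+1→X../.XX/OOO*
ply 2: X../.XX/OOO is terminal -1 (X); from X../.XX/.OO depth 5

O winning at [X../.XX/.OO]: True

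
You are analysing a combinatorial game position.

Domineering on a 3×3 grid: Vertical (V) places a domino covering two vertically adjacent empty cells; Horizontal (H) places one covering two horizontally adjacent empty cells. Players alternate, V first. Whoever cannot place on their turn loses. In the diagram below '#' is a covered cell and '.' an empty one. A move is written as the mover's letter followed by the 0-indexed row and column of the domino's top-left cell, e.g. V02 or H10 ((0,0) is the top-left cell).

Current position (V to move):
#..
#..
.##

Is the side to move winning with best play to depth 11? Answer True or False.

V winning at [#../#../.##]: True

[#../#../.##] V move#1: V01:+1/##./##./.##*, V02:+1/#.#/#.#/.##
[##./##./.##] end (terminal -1, H#2); searched #../#../.## to 11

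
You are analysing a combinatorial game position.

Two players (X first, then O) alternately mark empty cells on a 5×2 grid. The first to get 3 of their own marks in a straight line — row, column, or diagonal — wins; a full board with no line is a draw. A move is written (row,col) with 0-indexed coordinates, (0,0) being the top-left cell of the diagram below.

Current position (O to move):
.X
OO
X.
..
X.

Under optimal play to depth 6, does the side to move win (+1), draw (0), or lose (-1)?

ply 1, O at .X/OO/X./../X. | (0,0)=-1→OX/OO/X./../X.; (2,1)=-1→.X/OO/XO/../X.; (3,0)=+0→.X/OO/X./O./X.*; (3,1)=-1→.X/OO/X./.O/X.; (4,1)=-1→.X/OO/X./../XO
ply 2, X at .X/OO/X./O./X. | (0,0)=+0→XX/OO/X./O./X.*; (2,1)=+0→.X/OO/XX/O./X.; (3,1)=+0→.X/OO/X./OX/X.; (4,1)=+0→.X/OO/X./O./XX
ply 3, O at XX/OO/X./O./X. | (2,1)=+0→XX/OO/XO/O./X.*; (3,1)=+0→XX/OO/X./OO/X.; (4,1)=+0→XX/OO/X./O./XO
ply 4, X at XX/OO/XO/O./X. | (3,1)=+0→XX/OO/XO/OX/X.*; (4,1)=-1→XX/OO/XO/O./XX
ply 5, O at XX/OO/XO/OX/X. | (4,1)=+0→XX/OO/XO/OX/XO*
ply 6: XX/OO/XO/OX/XO is terminal +0 (X); from .X/OO/X./../X. depth 6

value(.X/OO/X./../X., O) = 0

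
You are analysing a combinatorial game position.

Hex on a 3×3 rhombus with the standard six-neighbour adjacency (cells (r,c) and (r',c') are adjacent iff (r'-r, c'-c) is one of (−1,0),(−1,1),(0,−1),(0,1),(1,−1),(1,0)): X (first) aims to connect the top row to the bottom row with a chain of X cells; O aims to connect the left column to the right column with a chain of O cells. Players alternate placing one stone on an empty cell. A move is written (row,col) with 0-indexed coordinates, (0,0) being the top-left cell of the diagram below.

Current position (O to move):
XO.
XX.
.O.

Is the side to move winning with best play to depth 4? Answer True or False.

O winning at [XO./XX./.O.]: True

[XO./XX./.O.] O move#1: (0,2):-1/XOO/XX./.O., (1,2):-1/XO./XXO/.O., (2,0):+1/XO./XX./OO.*, (2,2):-1/XO./XX./.OO
[XO./XX./OO.] X move#2: (0,2):-1/XOX/XX./OO.*, (1,2):-1/XO./XXX/OO., (2,2):-1/XO./XX./OOX
[XOX/XX./OO.] O move#3: (1,2):+1/XOX/XXO/OO.*, (2,2):+1/XOX/XX./OOO
[XOX/XXO/OO.] end (terminal -1, X#4); searched XO./XX./.O. to 4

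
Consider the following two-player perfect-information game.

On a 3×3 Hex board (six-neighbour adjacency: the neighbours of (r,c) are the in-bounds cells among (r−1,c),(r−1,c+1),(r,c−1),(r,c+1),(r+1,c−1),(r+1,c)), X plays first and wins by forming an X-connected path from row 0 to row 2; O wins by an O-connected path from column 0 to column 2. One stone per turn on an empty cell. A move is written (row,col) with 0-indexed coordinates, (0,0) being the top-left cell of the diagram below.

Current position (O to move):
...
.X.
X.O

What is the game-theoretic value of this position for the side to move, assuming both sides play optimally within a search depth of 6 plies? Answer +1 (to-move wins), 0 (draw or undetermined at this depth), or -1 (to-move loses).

value(.../.X./X.O, O) = -1

[.../.X./X.O] O move#1: (0,0):-1/O../.X./X.O*, (0,1):-1/.O./.X./X.O, (0,2):-1/..O/.X./X.O, (1,0):-1/.../OX./X.O, (1,2):-1/.../.XO/X.O, (2,1):-1/.../.X./XOO
[O../.X./X.O] X move#2: (0,1):+1/OX./.X./X.O*, (0,2):+1/O.X/.X./X.O, (1,0):+1/O../XX./X.O, (1,2):+1/O../.XX/X.O, (2,1):+1/O../.X./XXO
[OX./.X./X.O] end (terminal -1, O#3); searched .../.X./X.O to 6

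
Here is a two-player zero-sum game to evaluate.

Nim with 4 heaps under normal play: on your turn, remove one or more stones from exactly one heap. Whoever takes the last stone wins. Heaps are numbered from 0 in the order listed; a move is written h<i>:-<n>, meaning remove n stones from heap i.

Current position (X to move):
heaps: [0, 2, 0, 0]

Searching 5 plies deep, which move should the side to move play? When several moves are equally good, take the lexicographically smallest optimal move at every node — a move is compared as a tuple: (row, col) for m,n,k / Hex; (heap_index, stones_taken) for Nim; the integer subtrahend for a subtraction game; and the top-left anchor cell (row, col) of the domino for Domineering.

X's best at [(0,2,0,0)]: h1:-2

[(0,2,0,0)] X move#1: h1:-1:-1/(0,1,0,0), h1:-2:+1/(0,0,0,0)*
[(0,0,0,0)] end (terminal -1, O#2); searched (0,2,0,0) to 5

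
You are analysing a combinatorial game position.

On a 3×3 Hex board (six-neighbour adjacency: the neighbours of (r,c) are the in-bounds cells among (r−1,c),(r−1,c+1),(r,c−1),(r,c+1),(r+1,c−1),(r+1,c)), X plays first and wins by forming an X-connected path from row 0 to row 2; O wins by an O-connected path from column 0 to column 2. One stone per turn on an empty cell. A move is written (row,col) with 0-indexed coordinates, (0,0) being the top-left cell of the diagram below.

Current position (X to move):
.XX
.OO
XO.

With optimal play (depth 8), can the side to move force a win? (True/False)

ply 1, X at .XX/.OO/XO. | (0,0)=-1→XXX/.OO/XO.; (1,0)=+1→.XX/XOO/XO.*; (2,2)=-1→.XX/.OO/XOX
ply 2: .XX/XOO/XO. is terminal -1 (O); from .XX/.OO/XO. depth 8

X winning at [.XX/.OO/XO.]: True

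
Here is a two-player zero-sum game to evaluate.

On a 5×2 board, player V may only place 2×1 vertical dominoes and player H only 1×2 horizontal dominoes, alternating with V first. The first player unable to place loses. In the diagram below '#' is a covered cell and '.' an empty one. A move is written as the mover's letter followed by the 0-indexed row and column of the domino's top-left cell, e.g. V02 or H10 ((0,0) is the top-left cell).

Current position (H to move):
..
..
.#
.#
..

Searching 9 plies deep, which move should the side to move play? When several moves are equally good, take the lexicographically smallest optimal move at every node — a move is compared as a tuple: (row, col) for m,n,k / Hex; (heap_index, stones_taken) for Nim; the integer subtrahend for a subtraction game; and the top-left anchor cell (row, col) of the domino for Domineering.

[../../.#/.#/..] H move#1: H00:+1/##/../.#/.#/..*, H10:+1/../##/.#/.#/.., H40:-1/../../.#/.#/##
[##/../.#/.#/..] V move#2: V10:-1/##/#./##/.#/..*, V20:-1/##/../##/##/.., V30:-1/##/../.#/##/#.
[##/#./##/.#/..] H move#3: H40:+1/##/#./##/.#/##*
[##/#./##/.#/##] end (terminal -1, V#4); searched ../../.#/.#/.. to 9

H's best at [../../.#/.#/..]: H00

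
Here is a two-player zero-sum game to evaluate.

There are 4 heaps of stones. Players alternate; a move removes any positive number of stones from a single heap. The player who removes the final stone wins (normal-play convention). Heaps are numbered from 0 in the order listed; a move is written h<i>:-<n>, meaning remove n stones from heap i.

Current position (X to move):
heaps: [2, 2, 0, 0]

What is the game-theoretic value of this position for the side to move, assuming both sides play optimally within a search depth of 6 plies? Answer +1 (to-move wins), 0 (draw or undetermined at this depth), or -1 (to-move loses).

[(2,2,0,0)] X move#1: h0:-1:-1/(1,2,0,0)*, h0:-2:-1/(0,2,0,0), h1:-1:-1/(2,1,0,0), h1:-2:-1/(2,0,0,0)
[(1,2,0,0)] O move#2: h0:-1:-1/(0,2,0,0), h1:-1:+1/(1,1,0,0)*, h1:-2:-1/(1,0,0,0)
[(1,1,0,0)] X move#3: h0:-1:-1/(0,1,0,0)*, h1:-1:-1/(1,0,0,0)
[(0,1,0,0)] O move#4: h1:-1:+1/(0,0,0,0)*
[(0,0,0,0)] end (terminal -1, X#5); searched (2,2,0,0) to 6

value((2,2,0,0), X) = -1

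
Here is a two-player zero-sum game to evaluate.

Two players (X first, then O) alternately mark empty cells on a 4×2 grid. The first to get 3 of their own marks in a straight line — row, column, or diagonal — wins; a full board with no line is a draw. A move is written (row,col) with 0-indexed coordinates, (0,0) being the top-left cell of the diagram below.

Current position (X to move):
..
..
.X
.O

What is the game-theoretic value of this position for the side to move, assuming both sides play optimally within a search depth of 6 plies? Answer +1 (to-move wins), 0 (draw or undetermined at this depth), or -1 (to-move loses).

value(../../.X/.O, X) = 0

ply 1, X at ../../.X/.O | (0,0)=+0→X./../.X/.O*; (0,1)=+0→.X/../.X/.O; (1,0)=+0→../X./.X/.O; (1,1)=+0→../.X/.X/.O; (2,0)=+0→../../XX/.O; (3,0)=+0→../../.X/XO
ply 2, O at X./../.X/.O | (0,1)=+0→XO/../.X/.O*; (1,0)=+0→X./O./.X/.O; (1,1)=+0→X./.O/.X/.O; (2,0)=+0→X./../OX/.O; (3,0)=+0→X./../.X/OO
ply 3, X at XO/../.X/.O | (1,0)=+0→XO/X./.X/.O*; (1,1)=+0→XO/.X/.X/.O; (2,0)=+0→XO/../XX/.O; (3,0)=+0→XO/../.X/XO
ply 4, O at XO/X./.X/.O | (1,1)=-1→XO/XO/.X/.O; (2,0)=+0→XO/X./OX/.O*; (3,0)=-1→XO/X./.X/OO
ply 5, X at XO/X./OX/.O | (1,1)=+0→XO/XX/OX/.O*; (3,0)=+0→XO/X./OX/XO
ply 6, O at XO/XX/OX/.O | (3,0)=+0→XO/XX/OX/OO*
ply 7: XO/XX/OX/OO is terminal +0 (X); from ../../.X/.O depth 6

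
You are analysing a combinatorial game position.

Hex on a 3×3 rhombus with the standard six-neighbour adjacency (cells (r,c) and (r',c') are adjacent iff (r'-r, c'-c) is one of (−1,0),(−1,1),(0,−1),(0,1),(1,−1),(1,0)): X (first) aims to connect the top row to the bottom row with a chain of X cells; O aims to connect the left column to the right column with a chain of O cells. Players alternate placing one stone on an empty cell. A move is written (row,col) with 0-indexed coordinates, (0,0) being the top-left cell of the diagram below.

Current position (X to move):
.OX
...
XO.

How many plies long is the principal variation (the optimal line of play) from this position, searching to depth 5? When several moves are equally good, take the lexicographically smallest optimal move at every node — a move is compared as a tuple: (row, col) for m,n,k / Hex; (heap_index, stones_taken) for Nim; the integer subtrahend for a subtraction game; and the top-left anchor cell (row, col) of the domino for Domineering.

PV length from [.OX/.../XO.]: 3 plies

[.OX/.../XO.] X move#1: (0,0):+1/XOX/.../XO.*, (1,0):+1/.OX/X../XO., (1,1):+1/.OX/.X./XO., (1,2):+1/.OX/..X/XO., (2,2):+1/.OX/.../XOX
[XOX/.../XO.] O move#2: (1,0):-1/XOX/O../XO.*, (1,1):-1/XOX/.O./XO., (1,2):-1/XOX/..O/XO., (2,2):-1/XOX/.../XOO
[XOX/O../XO.] X move#3: (1,1):+1/XOX/OX./XO.*, (1,2):+1/XOX/O.X/XO., (2,2):+1/XOX/O../XOX
[XOX/OX./XO.] end (terminal -1, O#4); searched .OX/.../XO. to 5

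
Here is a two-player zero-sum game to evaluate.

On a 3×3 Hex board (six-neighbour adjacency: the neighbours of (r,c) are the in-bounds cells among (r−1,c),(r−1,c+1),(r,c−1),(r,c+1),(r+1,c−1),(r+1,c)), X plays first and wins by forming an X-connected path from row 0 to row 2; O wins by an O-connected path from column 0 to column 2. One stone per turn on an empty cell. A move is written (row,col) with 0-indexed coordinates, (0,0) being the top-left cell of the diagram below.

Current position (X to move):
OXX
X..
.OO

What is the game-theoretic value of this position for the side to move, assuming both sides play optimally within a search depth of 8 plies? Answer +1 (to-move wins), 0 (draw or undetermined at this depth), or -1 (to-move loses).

value(OXX/X../.OO, X) = +1

[OXX/X../.OO] X move#1: (1,1):-1/OXX/XX./.OO, (1,2):-1/OXX/X.X/.OO, (2,0):+1/OXX/X../XOO*
[OXX/X../XOO] end (terminal -1, O#2); searched OXX/X../.OO to 8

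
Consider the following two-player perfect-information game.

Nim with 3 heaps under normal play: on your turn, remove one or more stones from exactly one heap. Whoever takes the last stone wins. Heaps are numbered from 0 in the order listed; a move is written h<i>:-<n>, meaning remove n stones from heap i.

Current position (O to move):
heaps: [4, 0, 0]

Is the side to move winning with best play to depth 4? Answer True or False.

O winning at [(4,0,0)]: True

[(4,0,0)] O move#1: h0:-1:-1/(3,0,0), h0:-2:-1/(2,0,0), h0:-3:-1/(1,0,0), h0:-4:+1/(0,0,0)*
[(0,0,0)] end (terminal -1, X#2); searched (4,0,0) to 4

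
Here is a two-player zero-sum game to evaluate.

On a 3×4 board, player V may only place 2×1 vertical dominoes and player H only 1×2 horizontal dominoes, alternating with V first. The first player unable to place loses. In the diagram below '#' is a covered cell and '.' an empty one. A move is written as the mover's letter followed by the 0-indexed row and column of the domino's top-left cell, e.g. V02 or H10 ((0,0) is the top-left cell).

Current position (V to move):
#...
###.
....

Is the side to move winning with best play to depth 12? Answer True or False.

ply 1, V at #.../###./.... | V03=-1→#..#/####/....*; V13=-1→#.../####/...#
ply 2, H at #..#/####/.... | H01=+1→####/####/....*; H20=+1→#..#/####/##..; H21=+1→#..#/####/.##.; H22=+1→#..#/####/..##
ply 3: ####/####/.... is terminal -1 (V); from #.../###./.... depth 12

V winning at [#.../###./....]: False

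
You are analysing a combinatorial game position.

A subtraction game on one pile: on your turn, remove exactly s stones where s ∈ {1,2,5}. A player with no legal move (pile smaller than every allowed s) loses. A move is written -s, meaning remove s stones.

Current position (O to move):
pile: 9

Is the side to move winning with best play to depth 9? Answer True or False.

O winning at [9]: False

ply 1, O at 9 | -1=-1→8*; -2=-1→7; -5=-1→4
ply 2, X at 8 | -1=-1→7; -2=+1→6*; -5=+1→3
ply 3, O at 6 | -1=-1→5*; -2=-1→4; -5=-1→1
ply 4, X at 5 | -1=-1→4; -2=+1→3*; -5=+1→0
ply 5, O at 3 | -1=-1→2*; -2=-1→1
ply 6, X at 2 | -1=-1→1; -2=+1→0*
ply 7: 0 is terminal -1 (O); from 9 depth 9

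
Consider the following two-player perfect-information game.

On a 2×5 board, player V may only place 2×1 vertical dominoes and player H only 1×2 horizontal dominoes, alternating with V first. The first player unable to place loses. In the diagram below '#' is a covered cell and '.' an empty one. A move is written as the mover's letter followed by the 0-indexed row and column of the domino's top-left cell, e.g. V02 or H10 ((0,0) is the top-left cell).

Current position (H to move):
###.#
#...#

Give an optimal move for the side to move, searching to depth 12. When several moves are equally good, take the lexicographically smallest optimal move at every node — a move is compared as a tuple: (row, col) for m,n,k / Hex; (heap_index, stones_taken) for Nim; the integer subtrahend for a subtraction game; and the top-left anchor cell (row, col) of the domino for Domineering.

H's best at [###.#/#...#]: H12

ply 1, H at ###.#/#...# | H11=-1→###.#/###.#; H12=+1→###.#/#.###*
ply 2: ###.#/#.### is terminal -1 (V); from ###.#/#...# depth 12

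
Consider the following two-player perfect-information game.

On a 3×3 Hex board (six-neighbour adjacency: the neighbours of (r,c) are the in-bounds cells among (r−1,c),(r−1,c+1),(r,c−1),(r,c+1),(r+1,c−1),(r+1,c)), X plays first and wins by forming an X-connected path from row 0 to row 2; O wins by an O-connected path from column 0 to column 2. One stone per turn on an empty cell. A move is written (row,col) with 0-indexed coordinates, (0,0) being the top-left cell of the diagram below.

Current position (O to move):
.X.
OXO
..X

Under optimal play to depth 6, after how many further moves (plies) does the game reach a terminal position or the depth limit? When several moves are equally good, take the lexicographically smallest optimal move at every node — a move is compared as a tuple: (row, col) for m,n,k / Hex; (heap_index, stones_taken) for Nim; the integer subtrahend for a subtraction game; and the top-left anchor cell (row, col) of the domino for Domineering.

[.X./OXO/..X] O move#1: (0,0):-1/OX./OXO/..X*, (0,2):-1/.XO/OXO/..X, (2,0):-1/.X./OXO/O.X, (2,1):-1/.X./OXO/.OX
[OX./OXO/..X] X move#2: (0,2):+1/OXX/OXO/..X*, (2,0):+1/OX./OXO/X.X, (2,1):+1/OX./OXO/.XX
[OXX/OXO/..X] O move#3: (2,0):-1/OXX/OXO/O.X*, (2,1):-1/OXX/OXO/.OX
[OXX/OXO/O.X] X move#4: (2,1):+1/OXX/OXO/OXX*
[OXX/OXO/OXX] end (terminal -1, O#5); searched .X./OXO/..X to 6

PV length from [.X./OXO/..X]: 4 plies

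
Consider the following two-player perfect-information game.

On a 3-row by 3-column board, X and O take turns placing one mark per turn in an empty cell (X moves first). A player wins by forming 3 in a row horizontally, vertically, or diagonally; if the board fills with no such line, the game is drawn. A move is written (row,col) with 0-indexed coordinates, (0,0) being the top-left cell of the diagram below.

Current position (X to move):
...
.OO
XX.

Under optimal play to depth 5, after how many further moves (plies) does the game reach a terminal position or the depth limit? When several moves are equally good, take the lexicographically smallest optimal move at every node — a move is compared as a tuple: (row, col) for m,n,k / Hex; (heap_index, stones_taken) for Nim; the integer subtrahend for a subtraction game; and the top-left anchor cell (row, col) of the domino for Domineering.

PV length from [.../.OO/XX.]: 3 plies

ply 1, X at .../.OO/XX. | (0,0)=-1→X../.OO/XX.; (0,1)=-1→.X./.OO/XX.; (0,2)=-1→..X/.OO/XX.; (1,0)=+1→.../XOO/XX.*; (2,2)=+1→.../.OO/XXX
ply 2, O at .../XOO/XX. | (0,0)=-1→O../XOO/XX.*; (0,1)=-1→.O./XOO/XX.; (0,2)=-1→..O/XOO/XX.; (2,2)=-1→.../XOO/XXO
ply 3, X at O../XOO/XX. | (0,1)=-1→OX./XOO/XX.; (0,2)=-1→O.X/XOO/XX.; (2,2)=+1→O../XOO/XXX*
ply 4: O../XOO/XXX is terminal -1 (O); from .../.OO/XX. depth 5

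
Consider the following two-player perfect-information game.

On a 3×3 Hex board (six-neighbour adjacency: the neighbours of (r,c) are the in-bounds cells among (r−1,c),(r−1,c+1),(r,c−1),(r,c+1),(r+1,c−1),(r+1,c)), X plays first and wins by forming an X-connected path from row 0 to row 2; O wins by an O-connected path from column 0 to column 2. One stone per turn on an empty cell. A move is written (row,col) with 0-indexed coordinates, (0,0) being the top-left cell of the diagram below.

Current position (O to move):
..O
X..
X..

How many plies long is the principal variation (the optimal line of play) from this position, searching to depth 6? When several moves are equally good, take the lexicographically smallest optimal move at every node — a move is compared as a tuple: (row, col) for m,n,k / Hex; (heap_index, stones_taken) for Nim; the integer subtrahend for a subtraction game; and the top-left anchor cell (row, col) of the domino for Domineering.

p1 O@[..O/X../X..]: (0,0)[O.O/X../X..]-1* (0,1)[.OO/X../X..]-1 (1,1)[..O/XO./X..]-1 (1,2)[..O/X.O/X..]-1 (2,1)[..O/X../XO.]-1 (2,2)[..O/X../X.O]-1
p2 X@[O.O/X../X..]: (0,1)[OXO/X../X..]+1* (1,1)[O.O/XX./X..]-1 (1,2)[O.O/X.X/X..]-1 (2,1)[O.O/X../XX.]-1 (2,2)[O.O/X../X.X]-1
p3 O@[OXO/X../X..] terminal -1; root [..O/X../X..] d6

PV length from [..O/X../X..]: 2 plies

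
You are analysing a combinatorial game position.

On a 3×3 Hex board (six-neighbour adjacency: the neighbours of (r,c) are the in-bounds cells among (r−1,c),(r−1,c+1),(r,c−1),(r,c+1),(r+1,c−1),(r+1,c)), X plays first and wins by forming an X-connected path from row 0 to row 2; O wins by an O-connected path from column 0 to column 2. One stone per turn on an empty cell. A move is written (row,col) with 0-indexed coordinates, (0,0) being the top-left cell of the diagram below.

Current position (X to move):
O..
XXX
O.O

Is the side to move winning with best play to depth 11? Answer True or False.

ply 1, X at O../XXX/O.O | (0,1)=-1→OX./XXX/O.O; (0,2)=-1→O.X/XXX/O.O; (2,1)=+1→O../XXX/OXO*
ply 2, O at O../XXX/OXO | (0,1)=-1→OO./XXX/OXO*; (0,2)=-1→O.O/XXX/OXO
ply 3, X at OO./XXX/OXO | (0,2)=+1→OOX/XXX/OXO*
ply 4: OOX/XXX/OXO is terminal -1 (O); from O../XXX/O.O depth 11

X winning at [O../XXX/O.O]: True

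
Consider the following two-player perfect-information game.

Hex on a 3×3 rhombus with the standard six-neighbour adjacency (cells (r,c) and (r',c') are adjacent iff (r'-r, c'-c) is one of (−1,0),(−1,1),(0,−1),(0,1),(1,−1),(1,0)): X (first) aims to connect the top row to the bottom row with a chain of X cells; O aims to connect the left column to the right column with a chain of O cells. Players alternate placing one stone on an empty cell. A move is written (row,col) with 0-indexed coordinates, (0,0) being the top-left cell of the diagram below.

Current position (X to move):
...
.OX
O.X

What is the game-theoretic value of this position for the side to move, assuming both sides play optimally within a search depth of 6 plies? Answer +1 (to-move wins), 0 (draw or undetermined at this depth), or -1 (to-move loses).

value(.../.OX/O.X, X) = +1

ply 1, X at .../.OX/O.X | (0,0)=-1→X../.OX/O.X; (0,1)=-1→.X./.OX/O.X; (0,2)=+1→..X/.OX/O.X*; (1,0)=-1→.../XOX/O.X; (2,1)=-1→.../.OX/OXX
ply 2: ..X/.OX/O.X is terminal -1 (O); from .../.OX/O.X depth 6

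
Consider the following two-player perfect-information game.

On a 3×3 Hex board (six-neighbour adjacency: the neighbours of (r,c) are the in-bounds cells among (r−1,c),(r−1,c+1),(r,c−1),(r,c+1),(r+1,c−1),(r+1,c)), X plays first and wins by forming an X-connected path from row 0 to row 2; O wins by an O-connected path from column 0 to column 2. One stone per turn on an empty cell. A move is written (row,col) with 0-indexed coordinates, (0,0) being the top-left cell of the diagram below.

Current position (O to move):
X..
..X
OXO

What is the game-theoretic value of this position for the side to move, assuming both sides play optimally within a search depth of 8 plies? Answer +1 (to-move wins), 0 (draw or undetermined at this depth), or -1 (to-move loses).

value(X../..X/OXO, O) = -1

p1 O@[X../..X/OXO]: (0,1)[XO./..X/OXO]-1* (0,2)[X.O/..X/OXO]-1 (1,0)[X../O.X/OXO]-1 (1,1)[X../.OX/OXO]-1
p2 X@[XO./..X/OXO]: (0,2)[XOX/..X/OXO]+1* (1,0)[XO./X.X/OXO]+1 (1,1)[XO./.XX/OXO]+1
p3 O@[XOX/..X/OXO] terminal -1; root [X../..X/OXO] d8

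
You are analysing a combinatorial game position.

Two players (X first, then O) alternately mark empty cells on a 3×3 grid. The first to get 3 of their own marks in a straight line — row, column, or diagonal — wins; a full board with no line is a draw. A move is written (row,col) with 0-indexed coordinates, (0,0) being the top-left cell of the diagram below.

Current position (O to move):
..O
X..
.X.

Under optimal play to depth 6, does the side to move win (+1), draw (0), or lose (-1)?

ply 1, O at ..O/X../.X. | (0,0)=+1→O.O/X../.X.*; (0,1)=-1→.OO/X../.X.; (1,1)=-1→..O/XO./.X.; (1,2)=-1→..O/X.O/.X.; (2,0)=-1→..O/X../OX.; (2,2)=+1→..O/X../.XO
ply 2, X at O.O/X../.X. | (0,1)=-1→OXO/X../.X.*; (1,1)=-1→O.O/XX./.X.; (1,2)=-1→O.O/X.X/.X.; (2,0)=-1→O.O/X../XX.; (2,2)=-1→O.O/X../.XX
ply 3, O at OXO/X../.X. | (1,1)=+1→OXO/XO./.X.*; (1,2)=-1→OXO/X.O/.X.; (2,0)=-1→OXO/X../OX.; (2,2)=-1→OXO/X../.XO
ply 4, X at OXO/XO./.X. | (1,2)=-1→OXO/XOX/.X.*; (2,0)=-1→OXO/XO./XX.; (2,2)=-1→OXO/XO./.XX
ply 5, O at OXO/XOX/.X. | (2,0)=+1→OXO/XOX/OX.*; (2,2)=+1→OXO/XOX/.XO
ply 6: OXO/XOX/OX. is terminal -1 (X); from ..O/X../.X. depth 6

value(..O/X../.X., O) = +1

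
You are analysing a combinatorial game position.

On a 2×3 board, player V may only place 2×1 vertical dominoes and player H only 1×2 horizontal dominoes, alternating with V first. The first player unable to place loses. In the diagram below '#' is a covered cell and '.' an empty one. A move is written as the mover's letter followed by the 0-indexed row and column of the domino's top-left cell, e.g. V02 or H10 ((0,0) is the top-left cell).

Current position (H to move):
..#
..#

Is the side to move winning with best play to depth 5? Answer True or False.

H winning at [..#/..#]: True

ply 1, H at ..#/..# | H00=+1→###/..#*; H10=+1→..#/###
ply 2: ###/..# is terminal -1 (V); from ..#/..# depth 5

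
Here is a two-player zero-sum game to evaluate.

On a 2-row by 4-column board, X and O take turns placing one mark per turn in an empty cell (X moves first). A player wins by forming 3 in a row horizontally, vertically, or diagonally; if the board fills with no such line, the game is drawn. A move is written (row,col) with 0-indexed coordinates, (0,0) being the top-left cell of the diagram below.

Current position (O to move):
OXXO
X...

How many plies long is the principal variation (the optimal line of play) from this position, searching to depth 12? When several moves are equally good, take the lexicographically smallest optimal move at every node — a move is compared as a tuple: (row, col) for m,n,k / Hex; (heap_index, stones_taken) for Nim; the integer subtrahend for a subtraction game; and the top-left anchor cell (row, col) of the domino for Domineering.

p1 O@[OXXO/X...]: (1,1)[OXXO/XO..]+0* (1,2)[OXXO/X.O.]+0 (1,3)[OXXO/X..O]+0
p2 X@[OXXO/XO..]: (1,2)[OXXO/XOX.]+0* (1,3)[OXXO/XO.X]+0
p3 O@[OXXO/XOX.]: (1,3)[OXXO/XOXO]+0*
p4 X@[OXXO/XOXO] terminal +0; root [OXXO/X...] d12

PV length from [OXXO/X...]: 3 plies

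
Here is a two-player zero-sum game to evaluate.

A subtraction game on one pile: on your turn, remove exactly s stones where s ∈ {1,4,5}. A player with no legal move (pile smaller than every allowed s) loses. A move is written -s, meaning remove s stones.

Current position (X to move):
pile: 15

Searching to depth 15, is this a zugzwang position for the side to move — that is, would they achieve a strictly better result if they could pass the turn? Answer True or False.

p1 X@[15]: -1[14]-1 -4[11]-1 -5[10]+1*
p2 O@[10]: -1[9]-1* -4[6]-1 -5[5]-1
p3 X@[9]: -1[8]+1* -4[5]-1 -5[4]-1
p4 O@[8]: -1[7]-1* -4[4]-1 -5[3]-1
p5 X@[7]: -1[6]-1 -4[3]-1 -5[2]+1*
p6 O@[2]: -1[1]-1*
p7 X@[1]: -1[0]+1*
p8 O@[0] terminal -1; root [15] d15
if X skipped the turn, O would face:
~ p1 O@[15]: -1[14]-1 -4[11]-1 -5[10]+1*
~ p2 X@[10]: -1[9]-1* -4[6]-1 -5[5]-1
~ p3 O@[9]: -1[8]+1* -4[5]-1 -5[4]-1
~ p4 X@[8]: -1[7]-1* -4[4]-1 -5[3]-1
~ p5 O@[7]: -1[6]-1 -4[3]-1 -5[2]+1*
~ p6 X@[2]: -1[1]-1*
~ p7 O@[1]: -1[0]+1*
~ p8 X@[0] terminal -1; root [15] d15
compare (X): move=+1 vs pass=-1

zugzwang(15, X) = False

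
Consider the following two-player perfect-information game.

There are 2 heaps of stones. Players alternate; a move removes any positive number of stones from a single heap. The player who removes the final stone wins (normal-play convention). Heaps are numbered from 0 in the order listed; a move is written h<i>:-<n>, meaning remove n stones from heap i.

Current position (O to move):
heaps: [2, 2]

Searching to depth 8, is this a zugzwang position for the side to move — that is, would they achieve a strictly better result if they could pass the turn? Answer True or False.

[(2,2)] O move#1: h0:-1:-1/(1,2)*, h0:-2:-1/(0,2), h1:-1:-1/(2,1), h1:-2:-1/(2,0)
[(1,2)] X move#2: h0:-1:-1/(0,2), h1:-1:+1/(1,1)*, h1:-2:-1/(1,0)
[(1,1)] O move#3: h0:-1:-1/(0,1)*, h1:-1:-1/(1,0)
[(0,1)] X move#4: h1:-1:+1/(0,0)*
[(0,0)] end (terminal -1, O#5); searched (2,2) to 8
suppose O passes — search the same position with X to move:
pass> [(2,2)] X move#1: h0:-1:-1/(1,2)*, h0:-2:-1/(0,2), h1:-1:-1/(2,1), h1:-2:-1/(2,0)
pass> [(1,2)] O move#2: h0:-1:-1/(0,2), h1:-1:+1/(1,1)*, h1:-2:-1/(1,0)
pass> [(1,1)] X move#3: h0:-1:-1/(0,1)*, h1:-1:-1/(1,0)
pass> [(0,1)] O move#4: h1:-1:+1/(0,0)*
pass> [(0,0)] end (terminal -1, X#5); searched (2,2) to 8
for O: play -1, pass +1

zugzwang((2,2), O) = True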